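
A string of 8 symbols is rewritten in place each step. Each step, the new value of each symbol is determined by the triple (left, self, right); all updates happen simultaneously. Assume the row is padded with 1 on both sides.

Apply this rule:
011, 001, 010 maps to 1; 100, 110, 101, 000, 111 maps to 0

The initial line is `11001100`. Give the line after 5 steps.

00011001
00110011
01100110
01001100
01011001

01011001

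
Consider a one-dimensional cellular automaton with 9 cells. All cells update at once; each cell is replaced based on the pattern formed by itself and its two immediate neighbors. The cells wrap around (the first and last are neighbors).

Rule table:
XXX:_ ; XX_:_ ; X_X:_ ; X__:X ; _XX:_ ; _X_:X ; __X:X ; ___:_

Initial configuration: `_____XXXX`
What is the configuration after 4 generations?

_____X__X

X___X____
XX_XXX__X
______XX_
_____X__X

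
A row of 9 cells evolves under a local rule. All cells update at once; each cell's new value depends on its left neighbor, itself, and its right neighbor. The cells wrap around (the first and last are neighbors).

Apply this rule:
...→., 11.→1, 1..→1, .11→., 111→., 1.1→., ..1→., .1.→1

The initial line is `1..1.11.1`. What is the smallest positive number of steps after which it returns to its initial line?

step 1: 11.1..1..
step 2: .1.11.11.
step 3: .1..1..11
step 4: .11.11..1
step 5: ..1..11.1
step 6: 1.11..1.1
step 7: 1..11.1..
step 8: 11..1.11.
step 9: .11.1..1.
step 10: ..1.11.11
step 11: 1.1..1..1
step 12: 1.11.11..
step 13: 1..1..11.
step 14: 11.11..1.
step 15: .1..11.1.
step 16: .11..1.11
step 17: ..11.1..1
step 18: 1..1.11.1

18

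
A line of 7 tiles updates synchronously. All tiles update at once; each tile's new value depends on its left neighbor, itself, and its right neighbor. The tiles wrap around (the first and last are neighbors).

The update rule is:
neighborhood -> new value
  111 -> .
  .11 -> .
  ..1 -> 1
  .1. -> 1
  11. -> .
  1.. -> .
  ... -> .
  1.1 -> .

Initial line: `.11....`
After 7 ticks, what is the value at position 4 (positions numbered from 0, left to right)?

.

1......
1.....1
.....1.
....11.
...1...
..11...
.1.....
position 4 holds .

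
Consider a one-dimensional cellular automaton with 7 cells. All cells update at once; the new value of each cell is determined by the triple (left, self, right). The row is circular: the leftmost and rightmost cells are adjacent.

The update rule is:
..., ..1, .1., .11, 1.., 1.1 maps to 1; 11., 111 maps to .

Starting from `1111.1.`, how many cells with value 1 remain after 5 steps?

4

step 1: 1...111
step 2: .1111..
step 3: 11...11
step 4: ..1111.
step 5: 111...1
count of 1: 4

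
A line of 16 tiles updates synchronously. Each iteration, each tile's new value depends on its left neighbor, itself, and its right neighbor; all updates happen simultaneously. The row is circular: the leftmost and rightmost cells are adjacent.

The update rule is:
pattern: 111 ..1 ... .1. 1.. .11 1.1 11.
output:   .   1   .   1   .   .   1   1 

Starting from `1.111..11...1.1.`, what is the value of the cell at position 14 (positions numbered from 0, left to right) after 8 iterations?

1

11..1.1.1..11111
.1.111111.1.....
111.....111.....
..1....1..1....1
.11...11.11...11
1.1..1.11.1..1.1
111.111.111.111.
..11..11..11..11
position 14 holds 1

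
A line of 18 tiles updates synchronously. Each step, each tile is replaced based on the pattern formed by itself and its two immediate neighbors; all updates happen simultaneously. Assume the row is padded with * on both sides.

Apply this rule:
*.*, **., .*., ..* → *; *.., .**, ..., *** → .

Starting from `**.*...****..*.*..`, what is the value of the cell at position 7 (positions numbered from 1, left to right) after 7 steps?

*

.***..*...*.****.*
*..*.**..***...**.
*.***.*.*..*..*.**
**..*****.**.***..
.*.*....**.**..*.*
****...*.**.*.***.
...*..***.****..**
position 7 holds *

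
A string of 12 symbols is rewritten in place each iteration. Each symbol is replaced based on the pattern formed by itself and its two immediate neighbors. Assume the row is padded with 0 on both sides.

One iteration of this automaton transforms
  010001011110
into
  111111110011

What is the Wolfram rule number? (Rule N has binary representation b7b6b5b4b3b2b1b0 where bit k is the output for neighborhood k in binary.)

position 8: 111 → 0  (bit 7 = 0)
position 10: 110 → 1  (bit 6 = 1)
position 6: 101 → 1  (bit 5 = 1)
position 2: 100 → 1  (bit 4 = 1)
position 7: 011 → 1  (bit 3 = 1)
position 1: 010 → 1  (bit 2 = 1)
position 0: 001 → 1  (bit 1 = 1)
position 3: 000 → 1  (bit 0 = 1)
bits b7..b0 = 01111111 = 127

127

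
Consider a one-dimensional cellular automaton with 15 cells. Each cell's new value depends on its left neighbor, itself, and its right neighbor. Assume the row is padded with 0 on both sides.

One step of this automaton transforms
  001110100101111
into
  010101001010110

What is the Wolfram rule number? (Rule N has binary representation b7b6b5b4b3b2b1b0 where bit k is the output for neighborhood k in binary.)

162

position 3: 111 → 1  (bit 7 = 1)
position 4: 110 → 0  (bit 6 = 0)
position 5: 101 → 1  (bit 5 = 1)
position 7: 100 → 0  (bit 4 = 0)
position 2: 011 → 0  (bit 3 = 0)
position 6: 010 → 0  (bit 2 = 0)
position 1: 001 → 1  (bit 1 = 1)
position 0: 000 → 0  (bit 0 = 0)
bits b7..b0 = 10100010 = 162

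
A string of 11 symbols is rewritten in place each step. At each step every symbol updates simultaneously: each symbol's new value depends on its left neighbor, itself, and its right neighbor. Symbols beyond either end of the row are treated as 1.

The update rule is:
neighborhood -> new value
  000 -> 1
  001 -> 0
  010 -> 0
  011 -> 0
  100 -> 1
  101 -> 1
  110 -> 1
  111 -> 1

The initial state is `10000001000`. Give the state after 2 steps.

11111110011

11111100110
11111110011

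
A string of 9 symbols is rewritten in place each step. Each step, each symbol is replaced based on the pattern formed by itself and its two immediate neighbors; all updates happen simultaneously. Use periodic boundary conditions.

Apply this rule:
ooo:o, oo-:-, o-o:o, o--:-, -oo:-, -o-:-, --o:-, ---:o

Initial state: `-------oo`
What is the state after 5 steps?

-ooooo---
--ooo--oo
---o-----
oo---oooo
o--o--ooo

o--o--ooo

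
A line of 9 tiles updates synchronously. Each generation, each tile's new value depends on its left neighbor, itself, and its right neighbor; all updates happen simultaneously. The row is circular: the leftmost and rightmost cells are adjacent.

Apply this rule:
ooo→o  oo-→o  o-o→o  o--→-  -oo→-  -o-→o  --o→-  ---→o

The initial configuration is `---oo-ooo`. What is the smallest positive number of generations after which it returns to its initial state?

18

-o--oo-oo
oo---oo-o
oo-o--oo-
-ooo---oo
o-oo-o--o
oo-ooo---
-oo-oo-o-
--oo-ooo-
o--oo-oo-
o---oo-oo
o-o--oo-o
ooo---oo-
-oo-o--oo
o-ooo---o
oo-oo-o--
-oo-ooo--
--oo-oo-o
---oo-ooo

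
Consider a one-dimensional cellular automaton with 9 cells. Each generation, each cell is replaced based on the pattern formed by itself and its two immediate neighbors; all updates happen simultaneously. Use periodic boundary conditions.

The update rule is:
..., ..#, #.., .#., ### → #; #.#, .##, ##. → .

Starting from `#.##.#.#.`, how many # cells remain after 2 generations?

generation 1: #....#.#.
generation 2: ######.#.
count of #: 7

7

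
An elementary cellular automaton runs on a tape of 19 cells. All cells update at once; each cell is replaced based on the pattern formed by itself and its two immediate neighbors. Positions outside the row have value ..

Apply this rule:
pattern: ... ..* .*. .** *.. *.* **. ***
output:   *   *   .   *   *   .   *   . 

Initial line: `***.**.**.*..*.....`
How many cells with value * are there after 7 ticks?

*.*.**.**..**.*****
....**.******.*...*
******.*....*..***.
*....*..****.***.**
.****.***..*.*.*.**
**..*.*.***......**
****....*.*********
count of *: 14

14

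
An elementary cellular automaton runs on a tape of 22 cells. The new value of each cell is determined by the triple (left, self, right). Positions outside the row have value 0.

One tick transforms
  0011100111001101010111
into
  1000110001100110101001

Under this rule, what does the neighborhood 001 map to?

At position 1 the neighborhood is 001; the next row has 0 there.

0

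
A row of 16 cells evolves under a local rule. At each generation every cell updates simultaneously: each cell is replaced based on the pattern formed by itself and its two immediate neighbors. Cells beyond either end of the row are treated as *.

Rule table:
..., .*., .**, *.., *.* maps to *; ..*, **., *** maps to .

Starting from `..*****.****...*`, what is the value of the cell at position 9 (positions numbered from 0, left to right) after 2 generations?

*

*.*....**...**.*
.*****.*.**.*.**
position 9 holds *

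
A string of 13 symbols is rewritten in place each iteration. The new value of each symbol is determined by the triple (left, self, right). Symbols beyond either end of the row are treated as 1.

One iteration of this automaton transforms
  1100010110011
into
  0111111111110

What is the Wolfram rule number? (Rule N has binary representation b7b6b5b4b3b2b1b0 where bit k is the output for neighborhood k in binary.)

position 0: 111 → 0  (bit 7 = 0)
position 1: 110 → 1  (bit 6 = 1)
position 6: 101 → 1  (bit 5 = 1)
position 2: 100 → 1  (bit 4 = 1)
position 7: 011 → 1  (bit 3 = 1)
position 5: 010 → 1  (bit 2 = 1)
position 4: 001 → 1  (bit 1 = 1)
position 3: 000 → 1  (bit 0 = 1)
bits b7..b0 = 01111111 = 127

127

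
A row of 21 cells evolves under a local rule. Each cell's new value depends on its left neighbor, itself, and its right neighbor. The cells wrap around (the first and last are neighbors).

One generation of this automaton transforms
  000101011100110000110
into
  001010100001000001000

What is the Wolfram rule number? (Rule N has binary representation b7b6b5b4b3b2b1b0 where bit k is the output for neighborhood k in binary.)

position 8: 111 → 0  (bit 7 = 0)
position 9: 110 → 0  (bit 6 = 0)
position 4: 101 → 1  (bit 5 = 1)
position 10: 100 → 0  (bit 4 = 0)
position 7: 011 → 0  (bit 3 = 0)
position 3: 010 → 0  (bit 2 = 0)
position 2: 001 → 1  (bit 1 = 1)
position 0: 000 → 0  (bit 0 = 0)
bits b7..b0 = 00100010 = 34

34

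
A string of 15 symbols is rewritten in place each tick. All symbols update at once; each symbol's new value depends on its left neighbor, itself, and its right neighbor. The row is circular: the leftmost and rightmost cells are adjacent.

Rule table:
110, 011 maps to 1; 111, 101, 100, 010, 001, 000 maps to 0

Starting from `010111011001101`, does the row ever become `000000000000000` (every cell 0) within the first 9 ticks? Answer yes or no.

tick 1: 000101011001100
tick 2: 000000011001100
tick 3: 000000011001100  (fixed point — unchanged through tick 9)
tick 9 is 000000011001100, still not uniform 0

no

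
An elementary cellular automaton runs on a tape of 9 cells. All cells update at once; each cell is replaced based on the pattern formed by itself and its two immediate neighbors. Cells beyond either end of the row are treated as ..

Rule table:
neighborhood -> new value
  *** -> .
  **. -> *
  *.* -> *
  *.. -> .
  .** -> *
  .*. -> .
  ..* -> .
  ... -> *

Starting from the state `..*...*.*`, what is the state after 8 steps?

*.....*.*

*...*..*.
..*......
*...*****
..*.*...*
*..*..*..
........*
*******..
*.....*.*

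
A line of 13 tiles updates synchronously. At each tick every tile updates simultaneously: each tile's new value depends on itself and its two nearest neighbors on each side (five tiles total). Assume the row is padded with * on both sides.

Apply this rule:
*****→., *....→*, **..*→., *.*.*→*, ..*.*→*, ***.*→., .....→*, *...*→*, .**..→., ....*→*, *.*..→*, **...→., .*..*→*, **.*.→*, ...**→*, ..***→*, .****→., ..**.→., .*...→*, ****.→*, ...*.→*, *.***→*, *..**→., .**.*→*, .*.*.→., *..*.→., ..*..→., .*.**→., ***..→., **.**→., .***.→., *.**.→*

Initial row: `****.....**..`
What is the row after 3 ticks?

..*..****....
...*.*.*..***
.***.*.**.*..

.***.*.**.*..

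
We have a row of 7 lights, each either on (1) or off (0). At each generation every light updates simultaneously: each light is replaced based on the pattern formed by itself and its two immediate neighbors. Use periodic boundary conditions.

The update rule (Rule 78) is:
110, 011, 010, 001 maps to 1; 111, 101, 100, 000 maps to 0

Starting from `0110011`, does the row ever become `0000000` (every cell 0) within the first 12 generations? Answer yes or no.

0110111
0110101
0110101  (fixed point — unchanged through generation 12)
generation 12 is 0110101, still not uniform 0

no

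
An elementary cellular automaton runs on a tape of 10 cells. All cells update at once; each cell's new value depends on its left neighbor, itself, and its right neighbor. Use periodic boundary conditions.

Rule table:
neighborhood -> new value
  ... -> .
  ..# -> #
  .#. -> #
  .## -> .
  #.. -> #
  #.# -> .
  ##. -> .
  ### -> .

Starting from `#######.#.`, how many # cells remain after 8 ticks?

6

........#.
.......###
#.....#...
##...###.#
..#.#.....
.##.##....
#.....#...  (repeats tick 3; period 4)
tick 8: ##...###.#
count of #: 6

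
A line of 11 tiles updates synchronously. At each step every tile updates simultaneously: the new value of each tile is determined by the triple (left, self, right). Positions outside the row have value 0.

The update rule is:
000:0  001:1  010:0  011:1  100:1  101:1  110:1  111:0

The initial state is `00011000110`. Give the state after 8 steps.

11110011011

step 1: 00111101111
step 2: 01100111001
step 3: 11111101110
step 4: 10000111011
step 5: 01001101111
step 6: 10111111001
step 7: 01100001110
step 8: 11110011011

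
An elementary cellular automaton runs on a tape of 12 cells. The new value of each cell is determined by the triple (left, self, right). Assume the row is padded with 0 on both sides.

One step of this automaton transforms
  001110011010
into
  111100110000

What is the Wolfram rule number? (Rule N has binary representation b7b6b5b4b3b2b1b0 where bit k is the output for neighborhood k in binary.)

139

position 3: 111 → 1  (bit 7 = 1)
position 4: 110 → 0  (bit 6 = 0)
position 9: 101 → 0  (bit 5 = 0)
position 5: 100 → 0  (bit 4 = 0)
position 2: 011 → 1  (bit 3 = 1)
position 10: 010 → 0  (bit 2 = 0)
position 1: 001 → 1  (bit 1 = 1)
position 0: 000 → 1  (bit 0 = 1)
bits b7..b0 = 10001011 = 139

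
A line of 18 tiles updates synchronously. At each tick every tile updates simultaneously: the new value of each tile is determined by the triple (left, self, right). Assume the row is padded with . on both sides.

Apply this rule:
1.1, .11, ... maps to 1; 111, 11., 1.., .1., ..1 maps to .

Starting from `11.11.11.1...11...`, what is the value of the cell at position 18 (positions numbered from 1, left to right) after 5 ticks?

tick 1: 1.11.11.1..1.1..11
tick 2: .11.11.1....1...1.
tick 3: .1.11.1..11...1...
tick 4: ..11.1...1..1...11
tick 5: 1.1.1..1......1.1.
position 18 holds .

.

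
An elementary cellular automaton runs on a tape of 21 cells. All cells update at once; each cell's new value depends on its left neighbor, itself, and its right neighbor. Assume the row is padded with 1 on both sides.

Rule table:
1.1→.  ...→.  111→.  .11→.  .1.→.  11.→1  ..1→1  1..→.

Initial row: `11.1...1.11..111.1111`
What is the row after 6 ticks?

.1....1...1.1..1.....
.....1...1....1.....1
....1...1....1.....1.
...1...1....1.....1..
..1...1....1.....1..1
.1...1....1.....1..1.

.1...1....1.....1..1.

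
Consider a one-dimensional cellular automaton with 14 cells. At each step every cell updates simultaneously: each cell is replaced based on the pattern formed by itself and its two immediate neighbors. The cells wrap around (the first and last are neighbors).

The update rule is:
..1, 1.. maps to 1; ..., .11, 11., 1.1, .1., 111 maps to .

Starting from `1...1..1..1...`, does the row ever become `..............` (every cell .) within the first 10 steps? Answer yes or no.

yes

step 1: .1.1.11.11.1.1
step 2: ..............
all cells are . at step 2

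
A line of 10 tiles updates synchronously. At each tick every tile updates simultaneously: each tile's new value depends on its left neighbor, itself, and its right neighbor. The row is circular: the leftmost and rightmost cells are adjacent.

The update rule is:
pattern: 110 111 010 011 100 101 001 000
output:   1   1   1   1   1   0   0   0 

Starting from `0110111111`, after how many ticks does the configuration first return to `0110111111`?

1

0110111111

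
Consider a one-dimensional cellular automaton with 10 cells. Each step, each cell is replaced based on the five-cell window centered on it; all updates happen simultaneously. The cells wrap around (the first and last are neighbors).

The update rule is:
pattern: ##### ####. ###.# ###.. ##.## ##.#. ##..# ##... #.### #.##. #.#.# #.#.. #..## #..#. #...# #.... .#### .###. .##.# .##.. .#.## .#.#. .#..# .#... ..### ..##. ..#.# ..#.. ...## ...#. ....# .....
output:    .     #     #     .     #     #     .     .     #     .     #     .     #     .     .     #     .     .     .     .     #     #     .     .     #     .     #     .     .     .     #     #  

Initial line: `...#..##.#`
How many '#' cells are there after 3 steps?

6

step 1: .....#..#.
step 2: ####......
step 3: #.#..####.
count of #: 6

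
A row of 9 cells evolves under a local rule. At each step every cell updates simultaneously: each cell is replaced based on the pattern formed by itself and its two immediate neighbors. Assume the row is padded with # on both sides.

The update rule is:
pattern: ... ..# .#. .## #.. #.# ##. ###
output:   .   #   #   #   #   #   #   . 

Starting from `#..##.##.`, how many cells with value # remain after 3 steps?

#########
.........
#.......#
count of #: 2

2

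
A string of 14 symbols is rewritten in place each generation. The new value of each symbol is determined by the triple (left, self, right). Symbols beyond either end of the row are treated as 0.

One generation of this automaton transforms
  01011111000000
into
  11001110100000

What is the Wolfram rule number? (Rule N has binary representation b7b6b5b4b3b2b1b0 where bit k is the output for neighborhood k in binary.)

position 4: 111 → 1  (bit 7 = 1)
position 7: 110 → 0  (bit 6 = 0)
position 2: 101 → 0  (bit 5 = 0)
position 8: 100 → 1  (bit 4 = 1)
position 3: 011 → 0  (bit 3 = 0)
position 1: 010 → 1  (bit 2 = 1)
position 0: 001 → 1  (bit 1 = 1)
position 9: 000 → 0  (bit 0 = 0)
bits b7..b0 = 10010110 = 150

150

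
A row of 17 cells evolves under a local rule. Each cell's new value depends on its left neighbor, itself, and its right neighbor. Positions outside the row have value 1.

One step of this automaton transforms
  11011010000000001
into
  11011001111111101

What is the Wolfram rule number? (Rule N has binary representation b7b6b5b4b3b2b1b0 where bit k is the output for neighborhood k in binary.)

position 0: 111 → 1  (bit 7 = 1)
position 1: 110 → 1  (bit 6 = 1)
position 2: 101 → 0  (bit 5 = 0)
position 7: 100 → 1  (bit 4 = 1)
position 3: 011 → 1  (bit 3 = 1)
position 6: 010 → 0  (bit 2 = 0)
position 15: 001 → 0  (bit 1 = 0)
position 8: 000 → 1  (bit 0 = 1)
bits b7..b0 = 11011001 = 217

217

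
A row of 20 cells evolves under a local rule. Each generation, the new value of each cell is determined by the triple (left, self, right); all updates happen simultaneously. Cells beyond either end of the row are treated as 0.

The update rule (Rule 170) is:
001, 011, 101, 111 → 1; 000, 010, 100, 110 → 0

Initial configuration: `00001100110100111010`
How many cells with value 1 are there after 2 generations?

9

generation 1: 00011001101001110100
generation 2: 00110011010011101000
count of 1: 9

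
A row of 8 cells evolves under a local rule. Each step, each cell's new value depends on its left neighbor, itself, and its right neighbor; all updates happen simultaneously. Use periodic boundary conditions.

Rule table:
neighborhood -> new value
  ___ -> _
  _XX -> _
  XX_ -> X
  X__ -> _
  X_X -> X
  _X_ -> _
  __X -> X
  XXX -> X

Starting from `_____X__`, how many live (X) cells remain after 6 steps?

1

step 1: ____X___
step 2: ___X____
step 3: __X_____
step 4: _X______
step 5: X_______
step 6: _______X
count of X: 1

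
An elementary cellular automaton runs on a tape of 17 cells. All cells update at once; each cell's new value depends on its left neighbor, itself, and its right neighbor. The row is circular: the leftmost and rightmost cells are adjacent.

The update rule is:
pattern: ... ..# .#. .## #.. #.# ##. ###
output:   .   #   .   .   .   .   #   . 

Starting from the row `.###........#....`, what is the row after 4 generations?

#.......#.....#..

#..#.......#.....
..#.......#.....#
.#.......#.....#.
#.......#.....#..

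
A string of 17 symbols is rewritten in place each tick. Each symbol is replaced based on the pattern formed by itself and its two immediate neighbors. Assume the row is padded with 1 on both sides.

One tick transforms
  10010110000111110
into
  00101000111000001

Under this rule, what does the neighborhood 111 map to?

0

At position 12 the neighborhood is 111; the next row has 0 there.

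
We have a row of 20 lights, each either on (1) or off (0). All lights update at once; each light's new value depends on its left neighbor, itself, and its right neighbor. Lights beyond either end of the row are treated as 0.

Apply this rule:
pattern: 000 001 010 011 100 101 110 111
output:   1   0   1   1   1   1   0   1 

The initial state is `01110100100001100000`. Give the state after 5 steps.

step 1: 01101110111101011111
step 2: 01011101111011111110
step 3: 01111011110111111101
step 4: 01110111101111111011
step 5: 01101111011111110110

01101111011111110110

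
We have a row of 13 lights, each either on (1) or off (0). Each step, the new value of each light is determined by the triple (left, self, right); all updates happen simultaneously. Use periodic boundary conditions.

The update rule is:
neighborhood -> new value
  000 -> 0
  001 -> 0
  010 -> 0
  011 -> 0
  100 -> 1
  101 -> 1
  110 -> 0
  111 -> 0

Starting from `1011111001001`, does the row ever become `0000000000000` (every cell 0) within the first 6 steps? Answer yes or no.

0100000100100
0010000010010
0001000001001
1000100000100
0100010000010
0010001000001
step 6 is 0010001000001, still not uniform 0

no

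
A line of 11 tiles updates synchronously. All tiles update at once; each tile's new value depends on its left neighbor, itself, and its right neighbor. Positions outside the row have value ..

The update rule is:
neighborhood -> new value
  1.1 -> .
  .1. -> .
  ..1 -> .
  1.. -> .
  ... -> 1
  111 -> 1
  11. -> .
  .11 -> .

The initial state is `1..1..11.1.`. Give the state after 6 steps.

...........
11111111111
.111111111.
..1111111..
1..11111..1
....111....

....111....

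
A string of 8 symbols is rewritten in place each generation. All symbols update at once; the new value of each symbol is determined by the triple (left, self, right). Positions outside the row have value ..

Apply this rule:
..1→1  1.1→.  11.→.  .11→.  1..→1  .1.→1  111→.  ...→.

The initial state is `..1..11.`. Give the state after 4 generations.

..1111..

generation 1: .1111..1
generation 2: 1....111
generation 3: 11..1...
generation 4: ..1111..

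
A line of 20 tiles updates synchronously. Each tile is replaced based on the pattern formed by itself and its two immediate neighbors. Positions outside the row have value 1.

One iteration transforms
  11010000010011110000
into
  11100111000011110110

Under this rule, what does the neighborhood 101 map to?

At position 2 the neighborhood is 101; the next row has 1 there.

1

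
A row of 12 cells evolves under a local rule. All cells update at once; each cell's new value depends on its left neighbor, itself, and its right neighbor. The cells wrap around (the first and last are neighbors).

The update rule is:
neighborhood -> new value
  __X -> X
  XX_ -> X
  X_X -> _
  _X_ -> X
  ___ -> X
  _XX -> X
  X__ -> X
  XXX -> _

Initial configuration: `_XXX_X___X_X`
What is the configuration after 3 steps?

_X_X_XXXXX_X
_X_X_X___X_X
_X_X_XXXXX_X

_X_X_XXXXX_X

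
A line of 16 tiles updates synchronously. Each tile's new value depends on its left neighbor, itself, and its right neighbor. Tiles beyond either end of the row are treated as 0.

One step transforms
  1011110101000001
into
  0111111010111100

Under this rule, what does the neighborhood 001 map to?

At position 14 the neighborhood is 001; the next row has 0 there.

0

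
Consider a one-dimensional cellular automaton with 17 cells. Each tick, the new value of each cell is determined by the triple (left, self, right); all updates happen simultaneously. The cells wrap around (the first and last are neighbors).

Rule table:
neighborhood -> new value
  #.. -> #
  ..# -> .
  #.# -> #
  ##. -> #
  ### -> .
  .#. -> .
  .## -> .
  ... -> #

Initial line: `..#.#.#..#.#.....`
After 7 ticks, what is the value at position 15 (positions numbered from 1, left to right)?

tick 1: #..#.#.#..#.#####
tick 2: ##..#.#.#..#.....
tick 3: .##..#.#.#..####.
tick 4: ..##..#.#.#....##
tick 5: #..##..#.#.###..#
tick 6: ##..##..#.#..##..
tick 7: .##..##..#.#..##.
position 15 holds #

#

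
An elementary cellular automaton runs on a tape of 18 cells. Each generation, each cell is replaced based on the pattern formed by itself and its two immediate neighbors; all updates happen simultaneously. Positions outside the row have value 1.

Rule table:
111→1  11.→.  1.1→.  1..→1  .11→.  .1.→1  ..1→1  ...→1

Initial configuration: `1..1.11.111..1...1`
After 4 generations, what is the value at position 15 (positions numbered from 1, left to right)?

generation 1: .111.....1.111111.
generation 2: ..1.111111..1111..
generation 3: 111..1111.11.11.11
generation 4: 11.11.11.........1
position 15 holds .

.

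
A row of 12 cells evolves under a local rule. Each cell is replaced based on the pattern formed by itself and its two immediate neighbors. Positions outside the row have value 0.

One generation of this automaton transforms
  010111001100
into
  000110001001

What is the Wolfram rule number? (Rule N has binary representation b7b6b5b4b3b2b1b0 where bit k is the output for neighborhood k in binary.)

137

position 4: 111 → 1  (bit 7 = 1)
position 5: 110 → 0  (bit 6 = 0)
position 2: 101 → 0  (bit 5 = 0)
position 6: 100 → 0  (bit 4 = 0)
position 3: 011 → 1  (bit 3 = 1)
position 1: 010 → 0  (bit 2 = 0)
position 0: 001 → 0  (bit 1 = 0)
position 11: 000 → 1  (bit 0 = 1)
bits b7..b0 = 10001001 = 137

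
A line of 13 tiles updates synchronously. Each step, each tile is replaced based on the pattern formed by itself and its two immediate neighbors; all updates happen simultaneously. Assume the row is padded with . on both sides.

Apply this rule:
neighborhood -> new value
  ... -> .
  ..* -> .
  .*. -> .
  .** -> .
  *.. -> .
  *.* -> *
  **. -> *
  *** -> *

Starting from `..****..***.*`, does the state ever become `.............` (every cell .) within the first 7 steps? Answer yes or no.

...***...***.
....**....**.
.....*.....*.
.............
all cells are . at step 4

yes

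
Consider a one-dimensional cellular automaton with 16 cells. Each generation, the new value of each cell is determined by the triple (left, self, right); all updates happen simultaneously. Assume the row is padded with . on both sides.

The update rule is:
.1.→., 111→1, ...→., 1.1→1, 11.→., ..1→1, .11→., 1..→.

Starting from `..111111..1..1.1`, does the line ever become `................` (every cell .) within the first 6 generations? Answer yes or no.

no

.1.1111..1..1.1.
1.1.11..1..1.1..
.1.1...1..1.1...
1.1...1..1.1....
.1...1..1.1.....
1...1..1.1......
generation 6 is 1...1..1.1......, still not uniform .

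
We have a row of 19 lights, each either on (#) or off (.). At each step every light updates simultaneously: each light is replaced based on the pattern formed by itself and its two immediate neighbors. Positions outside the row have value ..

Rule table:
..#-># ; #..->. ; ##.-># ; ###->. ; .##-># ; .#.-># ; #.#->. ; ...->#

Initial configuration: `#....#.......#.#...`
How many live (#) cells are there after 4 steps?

#.####.#######.#.##
#.#..#.#.....#.#.##
#.#.##.#.#####.#.##
#.#.##.#.#...#.#.##
count of #: 10

10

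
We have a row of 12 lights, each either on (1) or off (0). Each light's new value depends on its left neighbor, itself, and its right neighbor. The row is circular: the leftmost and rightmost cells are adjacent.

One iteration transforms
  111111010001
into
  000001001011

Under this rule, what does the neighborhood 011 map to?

1

At position 11 the neighborhood is 011; the next row has 1 there.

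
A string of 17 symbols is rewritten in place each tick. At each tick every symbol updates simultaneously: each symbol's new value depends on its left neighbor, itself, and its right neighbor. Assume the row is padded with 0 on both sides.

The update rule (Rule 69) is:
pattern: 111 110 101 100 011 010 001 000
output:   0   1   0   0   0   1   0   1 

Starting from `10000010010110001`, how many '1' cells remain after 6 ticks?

8

10111010010010101
10001010010010101
10101010010010101
10101010010010101  (fixed point — unchanged through tick 6)
count of 1: 8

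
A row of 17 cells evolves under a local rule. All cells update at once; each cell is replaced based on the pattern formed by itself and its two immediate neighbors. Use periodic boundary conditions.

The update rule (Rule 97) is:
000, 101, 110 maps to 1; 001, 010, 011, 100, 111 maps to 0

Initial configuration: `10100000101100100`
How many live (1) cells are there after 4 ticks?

8

01001110010100000
00000010001001111
01111000100000001
10001010001111100
count of 1: 8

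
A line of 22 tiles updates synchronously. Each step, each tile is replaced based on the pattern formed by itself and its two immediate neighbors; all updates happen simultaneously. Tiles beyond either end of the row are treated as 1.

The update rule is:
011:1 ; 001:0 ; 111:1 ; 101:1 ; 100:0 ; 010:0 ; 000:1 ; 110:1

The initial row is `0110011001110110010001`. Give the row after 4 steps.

1110011001111110000101
1110011001111110110011
1110011001111111110011
1110011001111111110011

1110011001111111110011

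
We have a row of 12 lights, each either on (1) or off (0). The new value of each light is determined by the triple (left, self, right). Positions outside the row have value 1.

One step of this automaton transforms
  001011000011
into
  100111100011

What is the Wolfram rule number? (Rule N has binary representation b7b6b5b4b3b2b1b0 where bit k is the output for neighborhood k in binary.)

248

position 11: 111 → 1  (bit 7 = 1)
position 5: 110 → 1  (bit 6 = 1)
position 3: 101 → 1  (bit 5 = 1)
position 0: 100 → 1  (bit 4 = 1)
position 4: 011 → 1  (bit 3 = 1)
position 2: 010 → 0  (bit 2 = 0)
position 1: 001 → 0  (bit 1 = 0)
position 7: 000 → 0  (bit 0 = 0)
bits b7..b0 = 11111000 = 248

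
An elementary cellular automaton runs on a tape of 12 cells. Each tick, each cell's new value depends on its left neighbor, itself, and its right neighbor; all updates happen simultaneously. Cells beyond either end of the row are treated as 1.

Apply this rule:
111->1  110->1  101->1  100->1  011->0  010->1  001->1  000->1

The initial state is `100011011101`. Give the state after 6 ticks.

111111111011

111101101110
111110110111
111111011011
111111101101
111111110110
111111111011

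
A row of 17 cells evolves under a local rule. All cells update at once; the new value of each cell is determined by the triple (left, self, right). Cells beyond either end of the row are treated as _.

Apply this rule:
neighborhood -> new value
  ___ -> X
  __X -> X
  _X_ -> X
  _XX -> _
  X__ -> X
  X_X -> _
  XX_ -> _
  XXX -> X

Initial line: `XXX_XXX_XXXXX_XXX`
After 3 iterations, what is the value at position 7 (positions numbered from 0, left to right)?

_X___X___XXX___X_
XXXXXXXXX_X_XXXXX
_XXXXXXX__X__XXX_
position 7 holds X

X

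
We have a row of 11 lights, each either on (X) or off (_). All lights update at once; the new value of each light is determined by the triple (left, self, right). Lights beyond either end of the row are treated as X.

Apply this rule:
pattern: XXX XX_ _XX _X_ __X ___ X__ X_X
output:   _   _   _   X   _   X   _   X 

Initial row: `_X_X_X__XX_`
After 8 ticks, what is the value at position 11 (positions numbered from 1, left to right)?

_

tick 1: XXXXXX____X
tick 2: _______XX__
tick 3: _XXXXX_____
tick 4: X______XXX_
tick 5: __XXXX____X
tick 6: _______XX__  (repeats tick 2; period 4)
tick 8: X______XXX_
position 11 holds _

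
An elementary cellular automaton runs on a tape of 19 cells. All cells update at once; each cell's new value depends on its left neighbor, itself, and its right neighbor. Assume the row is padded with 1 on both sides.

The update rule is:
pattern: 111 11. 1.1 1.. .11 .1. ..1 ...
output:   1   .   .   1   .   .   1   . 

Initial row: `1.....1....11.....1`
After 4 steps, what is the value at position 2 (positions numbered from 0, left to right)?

1

.1...1.1..1..1...1.
..1.1...11.11.1.1..
11...1.1.........11
1.1.1...1.......1.1
position 2 holds 1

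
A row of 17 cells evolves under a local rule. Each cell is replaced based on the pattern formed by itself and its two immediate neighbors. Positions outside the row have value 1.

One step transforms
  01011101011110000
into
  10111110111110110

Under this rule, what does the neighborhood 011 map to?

At position 3 the neighborhood is 011; the next row has 1 there.

1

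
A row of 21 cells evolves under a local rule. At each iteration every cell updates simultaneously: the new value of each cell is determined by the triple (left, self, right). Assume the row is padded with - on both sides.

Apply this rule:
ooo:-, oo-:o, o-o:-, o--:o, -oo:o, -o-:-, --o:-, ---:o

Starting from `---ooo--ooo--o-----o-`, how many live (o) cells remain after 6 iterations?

12

oo-o-oo-o-oo--oooo--o
oo---oo---ooo-o--oo--
oooo-oooo-o-o--o-oooo
o--o-o--o----o---o--o
-o----o--ooo--oo--o--
--ooo--o-o-oo-ooo--oo
count of o: 12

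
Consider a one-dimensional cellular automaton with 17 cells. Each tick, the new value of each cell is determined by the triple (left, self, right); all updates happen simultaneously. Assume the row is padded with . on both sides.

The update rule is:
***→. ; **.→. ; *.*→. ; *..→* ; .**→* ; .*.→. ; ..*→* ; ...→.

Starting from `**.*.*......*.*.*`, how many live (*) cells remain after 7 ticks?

4

*.....*....*.....
.*...*.*..*.*....
*.*.*...**...*...
.....*.**.*.*.*..
....*..*.......*.
...*.**.*.....*.*
..*..*...*...*...
count of *: 4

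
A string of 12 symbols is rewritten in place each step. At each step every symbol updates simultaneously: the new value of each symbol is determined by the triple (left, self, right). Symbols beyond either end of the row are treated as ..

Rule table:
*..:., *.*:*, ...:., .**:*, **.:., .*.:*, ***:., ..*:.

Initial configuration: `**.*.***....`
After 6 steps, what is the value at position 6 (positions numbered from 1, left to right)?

*.****......
***.........
*...........
*...........  (fixed point — unchanged through step 6)
position 6 holds .

.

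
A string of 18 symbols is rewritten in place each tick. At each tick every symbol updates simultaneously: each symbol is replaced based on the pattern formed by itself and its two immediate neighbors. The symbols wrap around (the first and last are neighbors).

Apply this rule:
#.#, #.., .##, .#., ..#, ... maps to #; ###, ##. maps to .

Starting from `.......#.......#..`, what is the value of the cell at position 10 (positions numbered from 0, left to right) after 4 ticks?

tick 1: ##################
tick 2: ..................
tick 3: ##################  (repeats tick 1; period 2)
tick 4: ..................
position 10 holds .

.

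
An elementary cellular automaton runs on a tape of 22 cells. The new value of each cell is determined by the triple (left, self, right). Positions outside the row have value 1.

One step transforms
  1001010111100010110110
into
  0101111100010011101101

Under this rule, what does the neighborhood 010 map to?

1

At position 3 the neighborhood is 010; the next row has 1 there.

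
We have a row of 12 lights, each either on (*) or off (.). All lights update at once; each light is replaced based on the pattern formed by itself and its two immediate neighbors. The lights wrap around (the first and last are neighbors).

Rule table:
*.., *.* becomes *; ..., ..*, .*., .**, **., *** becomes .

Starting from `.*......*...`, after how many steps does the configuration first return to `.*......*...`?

12

..*......*..
...*......*.
....*......*
*....*......
.*....*.....
..*....*....
...*....*...
....*....*..
.....*....*.
......*....*
*......*....
.*......*...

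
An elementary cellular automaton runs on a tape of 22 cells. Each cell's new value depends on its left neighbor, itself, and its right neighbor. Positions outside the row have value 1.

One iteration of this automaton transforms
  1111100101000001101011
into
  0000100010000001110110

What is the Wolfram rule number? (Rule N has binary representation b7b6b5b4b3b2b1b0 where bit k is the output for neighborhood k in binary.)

104

position 0: 111 → 0  (bit 7 = 0)
position 4: 110 → 1  (bit 6 = 1)
position 8: 101 → 1  (bit 5 = 1)
position 5: 100 → 0  (bit 4 = 0)
position 15: 011 → 1  (bit 3 = 1)
position 7: 010 → 0  (bit 2 = 0)
position 6: 001 → 0  (bit 1 = 0)
position 11: 000 → 0  (bit 0 = 0)
bits b7..b0 = 01101000 = 104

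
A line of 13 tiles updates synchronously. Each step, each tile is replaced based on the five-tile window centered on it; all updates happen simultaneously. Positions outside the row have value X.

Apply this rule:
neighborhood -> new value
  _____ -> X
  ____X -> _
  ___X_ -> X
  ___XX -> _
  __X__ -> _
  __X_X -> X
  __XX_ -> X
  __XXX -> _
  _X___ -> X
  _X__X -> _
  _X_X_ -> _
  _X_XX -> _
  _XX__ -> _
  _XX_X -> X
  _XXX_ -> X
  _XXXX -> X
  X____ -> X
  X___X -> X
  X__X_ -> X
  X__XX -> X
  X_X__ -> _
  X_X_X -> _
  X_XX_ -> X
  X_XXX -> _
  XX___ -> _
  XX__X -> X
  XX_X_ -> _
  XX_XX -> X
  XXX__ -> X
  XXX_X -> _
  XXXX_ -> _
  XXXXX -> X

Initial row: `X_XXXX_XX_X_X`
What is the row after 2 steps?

_____X_XX_X__

_X_X__XXX____
_____X_XX_X__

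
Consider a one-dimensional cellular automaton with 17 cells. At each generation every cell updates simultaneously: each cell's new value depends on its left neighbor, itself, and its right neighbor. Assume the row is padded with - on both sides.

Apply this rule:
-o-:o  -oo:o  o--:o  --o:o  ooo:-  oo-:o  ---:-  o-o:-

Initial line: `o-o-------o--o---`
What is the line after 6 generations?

o-oo-----oooooo--
o-ooo---oo----oo-
o-o-oo-oooo--oooo
o-o-oo-o--oooo--o
o-o-oo-oooo--oooo  (repeats generation 3; period 2)
generation 6: o-o-oo-o--oooo--o

o-o-oo-o--oooo--o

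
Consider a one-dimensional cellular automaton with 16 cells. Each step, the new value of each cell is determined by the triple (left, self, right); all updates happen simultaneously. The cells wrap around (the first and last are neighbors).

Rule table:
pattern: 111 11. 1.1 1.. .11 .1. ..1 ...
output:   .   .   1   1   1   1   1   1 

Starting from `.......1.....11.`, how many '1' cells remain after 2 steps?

11111111111111.1
..............11
count of 1: 2

2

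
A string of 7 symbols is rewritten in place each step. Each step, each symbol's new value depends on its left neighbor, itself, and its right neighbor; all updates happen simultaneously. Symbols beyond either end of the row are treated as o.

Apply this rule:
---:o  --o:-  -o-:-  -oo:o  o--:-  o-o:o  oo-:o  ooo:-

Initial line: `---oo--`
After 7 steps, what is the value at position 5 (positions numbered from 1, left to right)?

o

-o-oo--
o-ooo--
ooo-o--
--oo---
--oo-o-
--ooo-o
--o-ooo
position 5 holds o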